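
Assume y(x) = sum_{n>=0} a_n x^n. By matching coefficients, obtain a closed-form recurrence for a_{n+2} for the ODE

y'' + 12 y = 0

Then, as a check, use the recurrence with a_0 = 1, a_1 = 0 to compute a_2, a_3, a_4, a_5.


Substitute y = sum_n a_n x^n into y'' + (const) y = 0.
y''(x) = sum_{n>=0} (n+2)(n+1) a_{n+2} x^n.
The ODE becomes sum_n [(n+2)(n+1) a_{n+2} + 12 a_n] x^n = 0.
Setting each coefficient to zero gives the recurrence:
  (n+2)(n+1) a_{n+2} + 12 a_n = 0,
  a_{n+2} = -12 / ((n+1)(n+2)) a_n.

Check with a_0 = 1, a_1 = 0 (apply the recurrence for n = 0, 1, 2, 3): a_0 = 1, a_1 = 0, a_2 = -6, a_3 = 0, a_4 = 6, a_5 = 0.

a_{n+2} = -12/((n+1)(n+2)) * a_n; check: a_0 = 1, a_1 = 0, a_2 = -6, a_3 = 0, a_4 = 6, a_5 = 0


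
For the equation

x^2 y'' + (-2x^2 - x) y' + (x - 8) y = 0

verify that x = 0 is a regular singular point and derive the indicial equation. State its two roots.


Divide by x^2 to reach normal form y'' + P_1(x) y' + P_2(x) y = 0 with P_1(x) = -2 - 1/x and P_2(x) = 1/x - 8/x^2.
x = 0 is a singular point because the y'-coefficient -2 - 1/x has a pole at x = 0 and the y-coefficient 1/x - 8/x^2 has a pole at x = 0.
It is a regular singular point because x P_1(x) = p(x) = -2x - 1 and x^2 P_2(x) = q(x) = x - 8 are polynomials, hence analytic at x = 0.
p(0) = -1,  q(0) = -8.
Indicial equation: r(r-1) + p(0) r + q(0) = 0, i.e. r^2 + (p(0) - 1) r + q(0) = 0, i.e. r^2 - 2 r - 8 = 0.
Discriminant: (-2)^2 - 4(-8) = 36, so r = (2 ± 6)/2.
Solving: r_1 = 4, r_2 = -2.

indicial: r^2 - 2 r - 8 = 0; roots r_1 = 4, r_2 = -2


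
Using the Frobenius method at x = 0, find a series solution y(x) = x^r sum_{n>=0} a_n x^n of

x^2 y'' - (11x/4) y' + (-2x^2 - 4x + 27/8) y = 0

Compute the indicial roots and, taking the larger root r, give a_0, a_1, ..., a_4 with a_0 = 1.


Write in Frobenius form y'' + (p(x)/x) y' + (q(x)/x^2) y = 0:
  p(x) = -11/4,  q(x) = -2x^2 - 4x + 27/8.
Indicial equation: r(r-1) + (-11/4) r + (27/8) = 0 -> roots r_1 = 9/4, r_2 = 3/2.
Take r = r_1 = 9/4. Let y(x) = x^r sum_{n>=0} a_n x^n with a_0 = 1.
Substitute y = x^r sum a_n x^n and match x^{r+n}. The recurrence is
  D(n) a_n - 4 a_{n-1} - 2 a_{n-2} = 0,  where D(n) = (r+n)(r+n-1) + (-11/4)(r+n) + (27/8).
  a_n = [4 a_{n-1} + 2 a_{n-2}] / D(n).
Since the indicial polynomial factors as (r - r_1)(r - r_2), D(n) = (r_1 + n - r_1)(r_1 + n - r_2) = n(n + 3/4).
Evaluating step by step (a_0 = 1):
  n = 1: D(1) = 1(1 + 3/4) = 7/4; numerator = 4(1) = 4; a_1 = (4)/(7/4) = 16/7
  n = 2: D(2) = 2(2 + 3/4) = 11/2; numerator = 4(16/7) + 2(1) = 78/7; a_2 = (78/7)/(11/2) = 156/77
  n = 3: D(3) = 3(3 + 3/4) = 45/4; numerator = 4(156/77) + 2(16/7) = 976/77; a_3 = (976/77)/(45/4) = 3904/3465
  n = 4: D(4) = 4(4 + 3/4) = 19; numerator = 4(3904/3465) + 2(156/77) = 2696/315; a_4 = (2696/315)/(19) = 2696/5985

r = 9/4; a_0 = 1; a_1 = 16/7; a_2 = 156/77; a_3 = 3904/3465; a_4 = 2696/5985


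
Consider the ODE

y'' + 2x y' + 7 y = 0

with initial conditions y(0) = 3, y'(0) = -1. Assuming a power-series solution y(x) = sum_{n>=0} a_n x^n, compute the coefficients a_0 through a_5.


Ansatz: y(x) = sum_{n>=0} a_n x^n, so y'(x) = sum_{n>=1} n a_n x^(n-1) and y''(x) = sum_{n>=2} n(n-1) a_n x^(n-2).
Substitute into P(x) y'' + Q(x) y' + R(x) y = 0 with P(x) = 1, Q(x) = 2x, R(x) = 7, and match powers of x.
Initial conditions: a_0 = 3, a_1 = -1.
Setting the coefficient of each power of x to zero and solving order by order (substituting the coefficients already found):
  x^0: 2 a_2 + 7 a_0 = 0  ->  2 a_2 = -7 a_0 = -21  ->  a_2 = -21/2
  x^1: 6 a_3 + 9 a_1 = 0  ->  6 a_3 = -9 a_1 = 9  ->  a_3 = 3/2
  x^2: 12 a_4 + 11 a_2 = 0  ->  12 a_4 = -11 a_2 = 231/2  ->  a_4 = 77/8
  x^3: 20 a_5 + 13 a_3 = 0  ->  20 a_5 = -13 a_3 = -39/2  ->  a_5 = -39/40
Truncated series: y(x) = 3 - x - (21/2) x^2 + (3/2) x^3 + (77/8) x^4 - (39/40) x^5 + O(x^6).

a_0 = 3; a_1 = -1; a_2 = -21/2; a_3 = 3/2; a_4 = 77/8; a_5 = -39/40


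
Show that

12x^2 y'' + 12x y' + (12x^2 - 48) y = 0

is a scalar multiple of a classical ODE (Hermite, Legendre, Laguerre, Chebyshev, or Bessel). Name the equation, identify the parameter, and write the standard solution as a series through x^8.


All three coefficients share the factor 12; dividing through by 12 gives  x^2 y'' + x y' + (x^2 - 4) y = 0.
This matches the Bessel equation x^2 y'' + x y' + (x^2 - nu^2) y = 0 with nu^2 = 4, so nu = 2; the solution bounded at x = 0 is J_2(x).
Frobenius at x = 0: indicial roots ±nu; for r = nu the recurrence k(k + 2nu) c_k = -c_{k-2} gives the standard series J_nu(x) = sum_{k>=0} (-1)^k / (k! (k+nu)!) (x/2)^(2k+nu). Evaluate the first 4 terms:
  k = 0: (-1)^0 / (0! * 2! * 2^2) x^2 = 1/(1*2*4) x^2 = (1/8) x^2
  k = 1: (-1)^1 / (1! * 3! * 2^4) x^4 = -1/(1*6*16) x^4 = (-1/96) x^4
  k = 2: (-1)^2 / (2! * 4! * 2^6) x^6 = 1/(2*24*64) x^6 = (1/3072) x^6
  k = 3: (-1)^3 / (3! * 5! * 2^8) x^8 = -1/(6*120*256) x^8 = (-1/184320) x^8
Hence J_2(x) = -x^8/184320 + x^6/3072 - x^4/96 + x^2/8 + ....

J_2(x); series = -x^8/184320 + x^6/3072 - x^4/96 + x^2/8


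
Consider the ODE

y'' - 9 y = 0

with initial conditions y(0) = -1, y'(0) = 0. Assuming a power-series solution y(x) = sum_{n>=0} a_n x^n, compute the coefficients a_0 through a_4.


Ansatz: y(x) = sum_{n>=0} a_n x^n, so y'(x) = sum_{n>=1} n a_n x^(n-1) and y''(x) = sum_{n>=2} n(n-1) a_n x^(n-2).
Substitute into P(x) y'' + Q(x) y' + R(x) y = 0 with P(x) = 1, Q(x) = 0, R(x) = -9, and match powers of x.
Initial conditions: a_0 = -1, a_1 = 0.
Setting the coefficient of each power of x to zero and solving order by order (substituting the coefficients already found):
  x^0: 2 a_2 - 9 a_0 = 0  ->  2 a_2 = 9 a_0 = -9  ->  a_2 = -9/2
  x^1: 6 a_3 - 9 a_1 = 0  ->  6 a_3 = 9 a_1 = 0  ->  a_3 = 0
  x^2: 12 a_4 - 9 a_2 = 0  ->  12 a_4 = 9 a_2 = -81/2  ->  a_4 = -27/8
Truncated series: y(x) = -1 - (9/2) x^2 - (27/8) x^4 + O(x^5).

a_0 = -1; a_1 = 0; a_2 = -9/2; a_3 = 0; a_4 = -27/8


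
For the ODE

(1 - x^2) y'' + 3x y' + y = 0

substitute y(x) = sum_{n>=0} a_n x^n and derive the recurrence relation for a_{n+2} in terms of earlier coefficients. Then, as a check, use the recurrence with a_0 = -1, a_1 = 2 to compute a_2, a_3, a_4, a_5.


Substitute y = sum_n a_n x^n.
(1 - 1 x^2) y'' contributes (n+2)(n+1) a_{n+2} - n(n-1) a_n at x^n.
3 x y'(x) contributes 3 n a_n at x^n.
y(x) contributes 1 a_n at x^n.
Matching x^n: (n+2)(n+1) a_{n+2} + (-n(n-1) + 3 n + 1) a_n = 0.
Thus a_{n+2} = (n(n-1) - 3 n - 1) / ((n+1)(n+2)) * a_n.

Check with a_0 = -1, a_1 = 2 (apply the recurrence for n = 0, 1, 2, 3): a_0 = -1, a_1 = 2, a_2 = 1/2, a_3 = -4/3, a_4 = -5/24, a_5 = 4/15.

a_(n+2) = (n(n-1) - 3 n - 1) / ((n+1)(n+2)) * a_n; check: a_0 = -1, a_1 = 2, a_2 = 1/2, a_3 = -4/3, a_4 = -5/24, a_5 = 4/15


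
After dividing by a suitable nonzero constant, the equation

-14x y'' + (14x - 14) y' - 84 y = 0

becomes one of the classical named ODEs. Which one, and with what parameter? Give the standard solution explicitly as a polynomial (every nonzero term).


All three coefficients share the factor -14; dividing through by -14 gives  x y'' + (1 - x) y' + 6 y = 0.
This matches the Laguerre equation x y'' + (1 - x) y' + n y = 0 with n = 6; the polynomial solution is L_6(x).
With y = sum_k a_k x^k, matching x^k gives (k+1)k a_{k+1} + (k+1) a_{k+1} - k a_k + n a_k = 0, i.e. (k+1)^2 a_{k+1} = (k - n) a_k = (k - 6) a_k. The right side vanishes at k = 6, so the series terminates at degree 6.
Standard normalization L_n(0) = 1 gives a_0 = 1. Work upward with a_{k+1} = (k - 6) a_k / (k+1)^2:
  a_1 = (0 - 6)(1) / 1^2 = -6/1 = -6
  a_2 = (1 - 6)(-6) / 2^2 = 30/4 = 15/2
  a_3 = (2 - 6)(15/2) / 3^2 = -30/9 = -10/3
  a_4 = (3 - 6)(-10/3) / 4^2 = 10/16 = 5/8
  a_5 = (4 - 6)(5/8) / 5^2 = (-5/4)/25 = -1/20
  a_6 = (5 - 6)(-1/20) / 6^2 = (1/20)/36 = 1/720
Hence L_6(x) = x^6/720 - x^5/20 + 5 x^4/8 - 10 x^3/3 + 15 x^2/2 - 6 x + 1.

L_6(x); series = x^6/720 - x^5/20 + 5 x^4/8 - 10 x^3/3 + 15 x^2/2 - 6 x + 1


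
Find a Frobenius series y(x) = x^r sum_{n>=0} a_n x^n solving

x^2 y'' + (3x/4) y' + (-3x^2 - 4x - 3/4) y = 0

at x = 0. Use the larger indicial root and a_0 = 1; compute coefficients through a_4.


Write in Frobenius form y'' + (p(x)/x) y' + (q(x)/x^2) y = 0:
  p(x) = 3/4,  q(x) = -3x^2 - 4x - 3/4.
Indicial equation: r(r-1) + (3/4) r + (-3/4) = 0 -> roots r_1 = 1, r_2 = -3/4.
Take r = r_1 = 1. Let y(x) = x^r sum_{n>=0} a_n x^n with a_0 = 1.
Substitute y = x^r sum a_n x^n and match x^{r+n}. The recurrence is
  D(n) a_n - 4 a_{n-1} - 3 a_{n-2} = 0,  where D(n) = (r+n)(r+n-1) + (3/4)(r+n) + (-3/4).
  a_n = [4 a_{n-1} + 3 a_{n-2}] / D(n).
Since the indicial polynomial factors as (r - r_1)(r - r_2), D(n) = (r_1 + n - r_1)(r_1 + n - r_2) = n(n + 7/4).
Evaluating step by step (a_0 = 1):
  n = 1: D(1) = 1(1 + 7/4) = 11/4; numerator = 4(1) = 4; a_1 = (4)/(11/4) = 16/11
  n = 2: D(2) = 2(2 + 7/4) = 15/2; numerator = 4(16/11) + 3(1) = 97/11; a_2 = (97/11)/(15/2) = 194/165
  n = 3: D(3) = 3(3 + 7/4) = 57/4; numerator = 4(194/165) + 3(16/11) = 136/15; a_3 = (136/15)/(57/4) = 544/855
  n = 4: D(4) = 4(4 + 7/4) = 23; numerator = 4(544/855) + 3(194/165) = 11422/1881; a_4 = (11422/1881)/(23) = 11422/43263

r = 1; a_0 = 1; a_1 = 16/11; a_2 = 194/165; a_3 = 544/855; a_4 = 11422/43263


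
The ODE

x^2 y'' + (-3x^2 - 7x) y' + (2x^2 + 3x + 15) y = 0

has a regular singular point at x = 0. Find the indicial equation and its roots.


Divide by x^2 to reach normal form y'' + P_1(x) y' + P_2(x) y = 0 with P_1(x) = -3 - 7/x and P_2(x) = 2 + 3/x + 15/x^2.
x = 0 is a singular point because the y'-coefficient -3 - 7/x has a pole at x = 0 and the y-coefficient 2 + 3/x + 15/x^2 has a pole at x = 0.
It is a regular singular point because x P_1(x) = p(x) = -3x - 7 and x^2 P_2(x) = q(x) = 2x^2 + 3x + 15 are polynomials, hence analytic at x = 0.
p(0) = -7,  q(0) = 15.
Indicial equation: r(r-1) + p(0) r + q(0) = 0, i.e. r^2 + (p(0) - 1) r + q(0) = 0, i.e. r^2 - 8 r + 15 = 0.
Discriminant: (-8)^2 - 4(15) = 4, so r = (8 ± 2)/2.
Solving: r_1 = 5, r_2 = 3.

indicial: r^2 - 8 r + 15 = 0; roots r_1 = 5, r_2 = 3


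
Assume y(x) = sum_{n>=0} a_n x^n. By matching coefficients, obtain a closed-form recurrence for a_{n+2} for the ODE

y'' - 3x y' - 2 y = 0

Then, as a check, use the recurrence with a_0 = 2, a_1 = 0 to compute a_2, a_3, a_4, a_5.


Substitute y = sum_n a_n x^n.
y''(x) has coefficient (n+2)(n+1) a_{n+2} at x^n;
-3 x y'(x) has coefficient -3 n a_n at x^n (shift);
-2 y(x) has coefficient -2 a_n at x^n.
Matching x^n: (n+2)(n+1) a_{n+2} + (-3n - 2) a_n = 0.
Thus a_{n+2} = (3n + 2) / ((n+1)(n+2)) * a_n.

Check with a_0 = 2, a_1 = 0 (apply the recurrence for n = 0, 1, 2, 3): a_0 = 2, a_1 = 0, a_2 = 2, a_3 = 0, a_4 = 4/3, a_5 = 0.

a_(n+2) = (3n + 2) / ((n+1)(n+2)) * a_n; check: a_0 = 2, a_1 = 0, a_2 = 2, a_3 = 0, a_4 = 4/3, a_5 = 0


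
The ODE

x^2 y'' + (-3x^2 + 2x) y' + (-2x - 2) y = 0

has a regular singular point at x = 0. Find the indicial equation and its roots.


Divide by x^2 to reach normal form y'' + P_1(x) y' + P_2(x) y = 0 with P_1(x) = -3 + 2/x and P_2(x) = -2/x - 2/x^2.
x = 0 is a singular point because the y'-coefficient -3 + 2/x has a pole at x = 0 and the y-coefficient -2/x - 2/x^2 has a pole at x = 0.
It is a regular singular point because x P_1(x) = p(x) = 2 - 3x and x^2 P_2(x) = q(x) = -2x - 2 are polynomials, hence analytic at x = 0.
p(0) = 2,  q(0) = -2.
Indicial equation: r(r-1) + p(0) r + q(0) = 0, i.e. r^2 + (p(0) - 1) r + q(0) = 0, i.e. r^2 + 1 r - 2 = 0.
Discriminant: (1)^2 - 4(-2) = 9, so r = (-1 ± 3)/2.
Solving: r_1 = 1, r_2 = -2.

indicial: r^2 + 1 r - 2 = 0; roots r_1 = 1, r_2 = -2


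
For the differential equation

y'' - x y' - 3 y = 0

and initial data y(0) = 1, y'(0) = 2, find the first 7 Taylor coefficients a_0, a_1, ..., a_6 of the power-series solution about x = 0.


Ansatz: y(x) = sum_{n>=0} a_n x^n, so y'(x) = sum_{n>=1} n a_n x^(n-1) and y''(x) = sum_{n>=2} n(n-1) a_n x^(n-2).
Substitute into P(x) y'' + Q(x) y' + R(x) y = 0 with P(x) = 1, Q(x) = -x, R(x) = -3, and match powers of x.
Initial conditions: a_0 = 1, a_1 = 2.
Setting the coefficient of each power of x to zero and solving order by order (substituting the coefficients already found):
  x^0: 2 a_2 - 3 a_0 = 0  ->  2 a_2 = 3 a_0 = 3  ->  a_2 = 3/2
  x^1: 6 a_3 - 4 a_1 = 0  ->  6 a_3 = 4 a_1 = 8  ->  a_3 = 4/3
  x^2: 12 a_4 - 5 a_2 = 0  ->  12 a_4 = 5 a_2 = 15/2  ->  a_4 = 5/8
  x^3: 20 a_5 - 6 a_3 = 0  ->  20 a_5 = 6 a_3 = 8  ->  a_5 = 2/5
  x^4: 30 a_6 - 7 a_4 = 0  ->  30 a_6 = 7 a_4 = 35/8  ->  a_6 = 7/48
Truncated series: y(x) = 1 + 2 x + (3/2) x^2 + (4/3) x^3 + (5/8) x^4 + (2/5) x^5 + (7/48) x^6 + O(x^7).

a_0 = 1; a_1 = 2; a_2 = 3/2; a_3 = 4/3; a_4 = 5/8; a_5 = 2/5; a_6 = 7/48


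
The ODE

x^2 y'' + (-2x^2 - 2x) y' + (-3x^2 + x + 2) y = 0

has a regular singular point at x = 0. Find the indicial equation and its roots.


Divide by x^2 to reach normal form y'' + P_1(x) y' + P_2(x) y = 0 with P_1(x) = -2 - 2/x and P_2(x) = -3 + 1/x + 2/x^2.
x = 0 is a singular point because the y'-coefficient -2 - 2/x has a pole at x = 0 and the y-coefficient -3 + 1/x + 2/x^2 has a pole at x = 0.
It is a regular singular point because x P_1(x) = p(x) = -2x - 2 and x^2 P_2(x) = q(x) = -3x^2 + x + 2 are polynomials, hence analytic at x = 0.
p(0) = -2,  q(0) = 2.
Indicial equation: r(r-1) + p(0) r + q(0) = 0, i.e. r^2 + (p(0) - 1) r + q(0) = 0, i.e. r^2 - 3 r + 2 = 0.
Discriminant: (-3)^2 - 4(2) = 1, so r = (3 ± 1)/2.
Solving: r_1 = 2, r_2 = 1.

indicial: r^2 - 3 r + 2 = 0; roots r_1 = 2, r_2 = 1


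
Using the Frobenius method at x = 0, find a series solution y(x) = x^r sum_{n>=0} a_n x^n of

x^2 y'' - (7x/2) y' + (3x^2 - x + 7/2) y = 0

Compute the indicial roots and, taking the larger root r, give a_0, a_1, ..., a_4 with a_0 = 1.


Write in Frobenius form y'' + (p(x)/x) y' + (q(x)/x^2) y = 0:
  p(x) = -7/2,  q(x) = 3x^2 - x + 7/2.
Indicial equation: r(r-1) + (-7/2) r + (7/2) = 0 -> roots r_1 = 7/2, r_2 = 1.
Take r = r_1 = 7/2. Let y(x) = x^r sum_{n>=0} a_n x^n with a_0 = 1.
Substitute y = x^r sum a_n x^n and match x^{r+n}. The recurrence is
  D(n) a_n - 1 a_{n-1} + 3 a_{n-2} = 0,  where D(n) = (r+n)(r+n-1) + (-7/2)(r+n) + (7/2).
  a_n = [1 a_{n-1} - 3 a_{n-2}] / D(n).
Since the indicial polynomial factors as (r - r_1)(r - r_2), D(n) = (r_1 + n - r_1)(r_1 + n - r_2) = n(n + 5/2).
Evaluating step by step (a_0 = 1):
  n = 1: D(1) = 1(1 + 5/2) = 7/2; numerator = 1(1) = 1; a_1 = (1)/(7/2) = 2/7
  n = 2: D(2) = 2(2 + 5/2) = 9; numerator = 1(2/7) - 3(1) = -19/7; a_2 = (-19/7)/(9) = -19/63
  n = 3: D(3) = 3(3 + 5/2) = 33/2; numerator = 1(-19/63) - 3(2/7) = -73/63; a_3 = (-73/63)/(33/2) = -146/2079
  n = 4: D(4) = 4(4 + 5/2) = 26; numerator = 1(-146/2079) - 3(-19/63) = 1735/2079; a_4 = (1735/2079)/(26) = 1735/54054

r = 7/2; a_0 = 1; a_1 = 2/7; a_2 = -19/63; a_3 = -146/2079; a_4 = 1735/54054


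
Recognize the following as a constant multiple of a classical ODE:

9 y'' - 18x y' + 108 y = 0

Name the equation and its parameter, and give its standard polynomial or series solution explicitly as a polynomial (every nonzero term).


All three coefficients share the factor 9; dividing through by 9 gives  y'' - 2x y' + 12 y = 0.
This matches the Hermite equation y'' - 2x y' + 2n y = 0 with 2n = 12, so n = 6; the polynomial solution is H_6(x).
With y = sum_k a_k x^k, matching x^k gives (k+2)(k+1) a_{k+2} = 2(k - n) a_k = 2(k - 6) a_k. The right side vanishes at k = 6, so the series with the parity of 6 terminates at degree 6.
Standard normalization: leading coefficient of H_n is 2^n, so a_6 = 2^6 = 64. Work downward with a_k = (k+1)(k+2) a_{k+2} / (2(k - n)):
  a_4 = (5)(6)(64) / (2(4 - 6)) = 1920/(-4) = -480
  a_2 = (3)(4)(-480) / (2(2 - 6)) = -5760/(-8) = 720
  a_0 = (1)(2)(720) / (2(0 - 6)) = 1440/(-12) = -120
Hence H_6(x) = 64 x^6 - 480 x^4 + 720 x^2 - 120.

H_6(x); series = 64 x^6 - 480 x^4 + 720 x^2 - 120


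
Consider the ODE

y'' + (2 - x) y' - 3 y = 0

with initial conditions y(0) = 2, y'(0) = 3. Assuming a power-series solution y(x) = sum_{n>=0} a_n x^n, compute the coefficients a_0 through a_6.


Ansatz: y(x) = sum_{n>=0} a_n x^n, so y'(x) = sum_{n>=1} n a_n x^(n-1) and y''(x) = sum_{n>=2} n(n-1) a_n x^(n-2).
Substitute into P(x) y'' + Q(x) y' + R(x) y = 0 with P(x) = 1, Q(x) = 2 - x, R(x) = -3, and match powers of x.
Initial conditions: a_0 = 2, a_1 = 3.
Setting the coefficient of each power of x to zero and solving order by order (substituting the coefficients already found):
  x^0: 2 a_2 + 2 a_1 - 3 a_0 = 0  ->  2 a_2 = -2 a_1 + 3 a_0 = 0  ->  a_2 = 0
  x^1: 6 a_3 + 4 a_2 - 4 a_1 = 0  ->  6 a_3 = -4 a_2 + 4 a_1 = 12  ->  a_3 = 2
  x^2: 12 a_4 + 6 a_3 - 5 a_2 = 0  ->  12 a_4 = -6 a_3 + 5 a_2 = -12  ->  a_4 = -1
  x^3: 20 a_5 + 8 a_4 - 6 a_3 = 0  ->  20 a_5 = -8 a_4 + 6 a_3 = 20  ->  a_5 = 1
  x^4: 30 a_6 + 10 a_5 - 7 a_4 = 0  ->  30 a_6 = -10 a_5 + 7 a_4 = -17  ->  a_6 = -17/30
Truncated series: y(x) = 2 + 3 x + 2 x^3 - x^4 + x^5 - (17/30) x^6 + O(x^7).

a_0 = 2; a_1 = 3; a_2 = 0; a_3 = 2; a_4 = -1; a_5 = 1; a_6 = -17/30


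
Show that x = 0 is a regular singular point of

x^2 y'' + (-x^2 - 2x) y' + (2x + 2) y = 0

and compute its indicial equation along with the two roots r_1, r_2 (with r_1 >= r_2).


Divide by x^2 to reach normal form y'' + P_1(x) y' + P_2(x) y = 0 with P_1(x) = -1 - 2/x and P_2(x) = 2/x + 2/x^2.
x = 0 is a singular point because the y'-coefficient -1 - 2/x has a pole at x = 0 and the y-coefficient 2/x + 2/x^2 has a pole at x = 0.
It is a regular singular point because x P_1(x) = p(x) = -x - 2 and x^2 P_2(x) = q(x) = 2x + 2 are polynomials, hence analytic at x = 0.
p(0) = -2,  q(0) = 2.
Indicial equation: r(r-1) + p(0) r + q(0) = 0, i.e. r^2 + (p(0) - 1) r + q(0) = 0, i.e. r^2 - 3 r + 2 = 0.
Discriminant: (-3)^2 - 4(2) = 1, so r = (3 ± 1)/2.
Solving: r_1 = 2, r_2 = 1.

indicial: r^2 - 3 r + 2 = 0; roots r_1 = 2, r_2 = 1


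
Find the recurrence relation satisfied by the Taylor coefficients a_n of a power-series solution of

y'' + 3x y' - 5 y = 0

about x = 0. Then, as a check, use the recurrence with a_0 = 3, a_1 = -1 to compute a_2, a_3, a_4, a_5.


Substitute y = sum_n a_n x^n.
y''(x) has coefficient (n+2)(n+1) a_{n+2} at x^n;
3 x y'(x) has coefficient 3 n a_n at x^n (shift);
-5 y(x) has coefficient -5 a_n at x^n.
Matching x^n: (n+2)(n+1) a_{n+2} + (3n - 5) a_n = 0.
Thus a_{n+2} = (-3n + 5) / ((n+1)(n+2)) * a_n.

Check with a_0 = 3, a_1 = -1 (apply the recurrence for n = 0, 1, 2, 3): a_0 = 3, a_1 = -1, a_2 = 15/2, a_3 = -1/3, a_4 = -5/8, a_5 = 1/15.

a_(n+2) = (-3n + 5) / ((n+1)(n+2)) * a_n; check: a_0 = 3, a_1 = -1, a_2 = 15/2, a_3 = -1/3, a_4 = -5/8, a_5 = 1/15


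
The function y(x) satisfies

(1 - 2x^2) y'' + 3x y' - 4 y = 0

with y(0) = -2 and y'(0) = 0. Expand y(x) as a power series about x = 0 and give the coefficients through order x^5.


Ansatz: y(x) = sum_{n>=0} a_n x^n, so y'(x) = sum_{n>=1} n a_n x^(n-1) and y''(x) = sum_{n>=2} n(n-1) a_n x^(n-2).
Substitute into P(x) y'' + Q(x) y' + R(x) y = 0 with P(x) = 1 - 2x^2, Q(x) = 3x, R(x) = -4, and match powers of x.
Initial conditions: a_0 = -2, a_1 = 0.
Setting the coefficient of each power of x to zero and solving order by order (substituting the coefficients already found):
  x^0: 2 a_2 - 4 a_0 = 0  ->  2 a_2 = 4 a_0 = -8  ->  a_2 = -4
  x^1: 6 a_3 - a_1 = 0  ->  6 a_3 = a_1 = 0  ->  a_3 = 0
  x^2: 12 a_4 - 2 a_2 = 0  ->  12 a_4 = 2 a_2 = -8  ->  a_4 = -2/3
  x^3: 20 a_5 - 7 a_3 = 0  ->  20 a_5 = 7 a_3 = 0  ->  a_5 = 0
Truncated series: y(x) = -2 - 4 x^2 - (2/3) x^4 + O(x^6).

a_0 = -2; a_1 = 0; a_2 = -4; a_3 = 0; a_4 = -2/3; a_5 = 0


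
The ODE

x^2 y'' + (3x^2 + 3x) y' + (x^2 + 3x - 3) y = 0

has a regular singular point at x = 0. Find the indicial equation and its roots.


Divide by x^2 to reach normal form y'' + P_1(x) y' + P_2(x) y = 0 with P_1(x) = 3 + 3/x and P_2(x) = 1 + 3/x - 3/x^2.
x = 0 is a singular point because the y'-coefficient 3 + 3/x has a pole at x = 0 and the y-coefficient 1 + 3/x - 3/x^2 has a pole at x = 0.
It is a regular singular point because x P_1(x) = p(x) = 3x + 3 and x^2 P_2(x) = q(x) = x^2 + 3x - 3 are polynomials, hence analytic at x = 0.
p(0) = 3,  q(0) = -3.
Indicial equation: r(r-1) + p(0) r + q(0) = 0, i.e. r^2 + (p(0) - 1) r + q(0) = 0, i.e. r^2 + 2 r - 3 = 0.
Discriminant: (2)^2 - 4(-3) = 16, so r = (-2 ± 4)/2.
Solving: r_1 = 1, r_2 = -3.

indicial: r^2 + 2 r - 3 = 0; roots r_1 = 1, r_2 = -3


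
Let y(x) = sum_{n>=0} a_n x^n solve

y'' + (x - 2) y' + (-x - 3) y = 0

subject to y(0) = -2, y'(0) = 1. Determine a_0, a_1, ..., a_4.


Ansatz: y(x) = sum_{n>=0} a_n x^n, so y'(x) = sum_{n>=1} n a_n x^(n-1) and y''(x) = sum_{n>=2} n(n-1) a_n x^(n-2).
Substitute into P(x) y'' + Q(x) y' + R(x) y = 0 with P(x) = 1, Q(x) = x - 2, R(x) = -x - 3, and match powers of x.
Initial conditions: a_0 = -2, a_1 = 1.
Setting the coefficient of each power of x to zero and solving order by order (substituting the coefficients already found):
  x^0: 2 a_2 - 2 a_1 - 3 a_0 = 0  ->  2 a_2 = 2 a_1 + 3 a_0 = -4  ->  a_2 = -2
  x^1: 6 a_3 - 4 a_2 - 2 a_1 - a_0 = 0  ->  6 a_3 = 4 a_2 + 2 a_1 + a_0 = -8  ->  a_3 = -4/3
  x^2: 12 a_4 - 6 a_3 - a_2 - a_1 = 0  ->  12 a_4 = 6 a_3 + a_2 + a_1 = -9  ->  a_4 = -3/4
Truncated series: y(x) = -2 + x - 2 x^2 - (4/3) x^3 - (3/4) x^4 + O(x^5).

a_0 = -2; a_1 = 1; a_2 = -2; a_3 = -4/3; a_4 = -3/4


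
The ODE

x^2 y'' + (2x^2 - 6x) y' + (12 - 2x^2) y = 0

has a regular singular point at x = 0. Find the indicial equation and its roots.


Divide by x^2 to reach normal form y'' + P_1(x) y' + P_2(x) y = 0 with P_1(x) = 2 - 6/x and P_2(x) = -2 + 12/x^2.
x = 0 is a singular point because the y'-coefficient 2 - 6/x has a pole at x = 0 and the y-coefficient -2 + 12/x^2 has a pole at x = 0.
It is a regular singular point because x P_1(x) = p(x) = 2x - 6 and x^2 P_2(x) = q(x) = 12 - 2x^2 are polynomials, hence analytic at x = 0.
p(0) = -6,  q(0) = 12.
Indicial equation: r(r-1) + p(0) r + q(0) = 0, i.e. r^2 + (p(0) - 1) r + q(0) = 0, i.e. r^2 - 7 r + 12 = 0.
Discriminant: (-7)^2 - 4(12) = 1, so r = (7 ± 1)/2.
Solving: r_1 = 4, r_2 = 3.

indicial: r^2 - 7 r + 12 = 0; roots r_1 = 4, r_2 = 3


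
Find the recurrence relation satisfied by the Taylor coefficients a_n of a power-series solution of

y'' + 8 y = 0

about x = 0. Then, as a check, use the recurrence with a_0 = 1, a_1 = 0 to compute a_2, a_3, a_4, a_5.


Substitute y = sum_n a_n x^n into y'' + (const) y = 0.
y''(x) = sum_{n>=0} (n+2)(n+1) a_{n+2} x^n.
The ODE becomes sum_n [(n+2)(n+1) a_{n+2} + 8 a_n] x^n = 0.
Setting each coefficient to zero gives the recurrence:
  (n+2)(n+1) a_{n+2} + 8 a_n = 0,
  a_{n+2} = -8 / ((n+1)(n+2)) a_n.

Check with a_0 = 1, a_1 = 0 (apply the recurrence for n = 0, 1, 2, 3): a_0 = 1, a_1 = 0, a_2 = -4, a_3 = 0, a_4 = 8/3, a_5 = 0.

a_{n+2} = -8/((n+1)(n+2)) * a_n; check: a_0 = 1, a_1 = 0, a_2 = -4, a_3 = 0, a_4 = 8/3, a_5 = 0


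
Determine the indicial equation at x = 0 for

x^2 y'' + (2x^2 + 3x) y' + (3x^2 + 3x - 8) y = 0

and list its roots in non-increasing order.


Divide by x^2 to reach normal form y'' + P_1(x) y' + P_2(x) y = 0 with P_1(x) = 2 + 3/x and P_2(x) = 3 + 3/x - 8/x^2.
x = 0 is a singular point because the y'-coefficient 2 + 3/x has a pole at x = 0 and the y-coefficient 3 + 3/x - 8/x^2 has a pole at x = 0.
It is a regular singular point because x P_1(x) = p(x) = 2x + 3 and x^2 P_2(x) = q(x) = 3x^2 + 3x - 8 are polynomials, hence analytic at x = 0.
p(0) = 3,  q(0) = -8.
Indicial equation: r(r-1) + p(0) r + q(0) = 0, i.e. r^2 + (p(0) - 1) r + q(0) = 0, i.e. r^2 + 2 r - 8 = 0.
Discriminant: (2)^2 - 4(-8) = 36, so r = (-2 ± 6)/2.
Solving: r_1 = 2, r_2 = -4.

indicial: r^2 + 2 r - 8 = 0; roots r_1 = 2, r_2 = -4


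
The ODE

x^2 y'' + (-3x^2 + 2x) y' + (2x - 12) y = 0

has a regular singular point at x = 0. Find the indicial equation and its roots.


Divide by x^2 to reach normal form y'' + P_1(x) y' + P_2(x) y = 0 with P_1(x) = -3 + 2/x and P_2(x) = 2/x - 12/x^2.
x = 0 is a singular point because the y'-coefficient -3 + 2/x has a pole at x = 0 and the y-coefficient 2/x - 12/x^2 has a pole at x = 0.
It is a regular singular point because x P_1(x) = p(x) = 2 - 3x and x^2 P_2(x) = q(x) = 2x - 12 are polynomials, hence analytic at x = 0.
p(0) = 2,  q(0) = -12.
Indicial equation: r(r-1) + p(0) r + q(0) = 0, i.e. r^2 + (p(0) - 1) r + q(0) = 0, i.e. r^2 + 1 r - 12 = 0.
Discriminant: (1)^2 - 4(-12) = 49, so r = (-1 ± 7)/2.
Solving: r_1 = 3, r_2 = -4.

indicial: r^2 + 1 r - 12 = 0; roots r_1 = 3, r_2 = -4


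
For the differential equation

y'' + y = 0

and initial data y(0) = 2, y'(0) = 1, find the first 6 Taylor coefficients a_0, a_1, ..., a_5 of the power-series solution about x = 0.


Ansatz: y(x) = sum_{n>=0} a_n x^n, so y'(x) = sum_{n>=1} n a_n x^(n-1) and y''(x) = sum_{n>=2} n(n-1) a_n x^(n-2).
Substitute into P(x) y'' + Q(x) y' + R(x) y = 0 with P(x) = 1, Q(x) = 0, R(x) = 1, and match powers of x.
Initial conditions: a_0 = 2, a_1 = 1.
Setting the coefficient of each power of x to zero and solving order by order (substituting the coefficients already found):
  x^0: 2 a_2 + a_0 = 0  ->  2 a_2 = -a_0 = -2  ->  a_2 = -1
  x^1: 6 a_3 + a_1 = 0  ->  6 a_3 = -a_1 = -1  ->  a_3 = -1/6
  x^2: 12 a_4 + a_2 = 0  ->  12 a_4 = -a_2 = 1  ->  a_4 = 1/12
  x^3: 20 a_5 + a_3 = 0  ->  20 a_5 = -a_3 = 1/6  ->  a_5 = 1/120
Truncated series: y(x) = 2 + x - x^2 - (1/6) x^3 + (1/12) x^4 + (1/120) x^5 + O(x^6).

a_0 = 2; a_1 = 1; a_2 = -1; a_3 = -1/6; a_4 = 1/12; a_5 = 1/120


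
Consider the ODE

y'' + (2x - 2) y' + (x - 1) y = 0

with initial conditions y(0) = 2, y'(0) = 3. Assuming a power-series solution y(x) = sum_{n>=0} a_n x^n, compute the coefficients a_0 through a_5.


Ansatz: y(x) = sum_{n>=0} a_n x^n, so y'(x) = sum_{n>=1} n a_n x^(n-1) and y''(x) = sum_{n>=2} n(n-1) a_n x^(n-2).
Substitute into P(x) y'' + Q(x) y' + R(x) y = 0 with P(x) = 1, Q(x) = 2x - 2, R(x) = x - 1, and match powers of x.
Initial conditions: a_0 = 2, a_1 = 3.
Setting the coefficient of each power of x to zero and solving order by order (substituting the coefficients already found):
  x^0: 2 a_2 - 2 a_1 - a_0 = 0  ->  2 a_2 = 2 a_1 + a_0 = 8  ->  a_2 = 4
  x^1: 6 a_3 - 4 a_2 + a_1 + a_0 = 0  ->  6 a_3 = 4 a_2 - a_1 - a_0 = 11  ->  a_3 = 11/6
  x^2: 12 a_4 - 6 a_3 + 3 a_2 + a_1 = 0  ->  12 a_4 = 6 a_3 - 3 a_2 - a_1 = -4  ->  a_4 = -1/3
  x^3: 20 a_5 - 8 a_4 + 5 a_3 + a_2 = 0  ->  20 a_5 = 8 a_4 - 5 a_3 - a_2 = -95/6  ->  a_5 = -19/24
Truncated series: y(x) = 2 + 3 x + 4 x^2 + (11/6) x^3 - (1/3) x^4 - (19/24) x^5 + O(x^6).

a_0 = 2; a_1 = 3; a_2 = 4; a_3 = 11/6; a_4 = -1/3; a_5 = -19/24


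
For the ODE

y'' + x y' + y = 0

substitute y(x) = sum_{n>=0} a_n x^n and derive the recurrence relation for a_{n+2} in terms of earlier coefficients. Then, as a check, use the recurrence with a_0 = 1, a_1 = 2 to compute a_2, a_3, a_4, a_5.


Substitute y = sum_n a_n x^n.
y''(x) has coefficient (n+2)(n+1) a_{n+2} at x^n;
x y'(x) has coefficient n a_n at x^n (shift);
y(x) has coefficient 1 a_n at x^n.
Matching x^n: (n+2)(n+1) a_{n+2} + (n + 1) a_n = 0.
Thus a_{n+2} = (-n - 1) / ((n+1)(n+2)) * a_n.

Check with a_0 = 1, a_1 = 2 (apply the recurrence for n = 0, 1, 2, 3): a_0 = 1, a_1 = 2, a_2 = -1/2, a_3 = -2/3, a_4 = 1/8, a_5 = 2/15.

a_(n+2) = (-n - 1) / ((n+1)(n+2)) * a_n; check: a_0 = 1, a_1 = 2, a_2 = -1/2, a_3 = -2/3, a_4 = 1/8, a_5 = 2/15


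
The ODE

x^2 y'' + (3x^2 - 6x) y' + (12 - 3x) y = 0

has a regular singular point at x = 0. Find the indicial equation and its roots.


Divide by x^2 to reach normal form y'' + P_1(x) y' + P_2(x) y = 0 with P_1(x) = 3 - 6/x and P_2(x) = -3/x + 12/x^2.
x = 0 is a singular point because the y'-coefficient 3 - 6/x has a pole at x = 0 and the y-coefficient -3/x + 12/x^2 has a pole at x = 0.
It is a regular singular point because x P_1(x) = p(x) = 3x - 6 and x^2 P_2(x) = q(x) = 12 - 3x are polynomials, hence analytic at x = 0.
p(0) = -6,  q(0) = 12.
Indicial equation: r(r-1) + p(0) r + q(0) = 0, i.e. r^2 + (p(0) - 1) r + q(0) = 0, i.e. r^2 - 7 r + 12 = 0.
Discriminant: (-7)^2 - 4(12) = 1, so r = (7 ± 1)/2.
Solving: r_1 = 4, r_2 = 3.

indicial: r^2 - 7 r + 12 = 0; roots r_1 = 4, r_2 = 3


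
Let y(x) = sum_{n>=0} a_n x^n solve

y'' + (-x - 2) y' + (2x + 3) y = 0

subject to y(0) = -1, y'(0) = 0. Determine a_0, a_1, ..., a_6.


Ansatz: y(x) = sum_{n>=0} a_n x^n, so y'(x) = sum_{n>=1} n a_n x^(n-1) and y''(x) = sum_{n>=2} n(n-1) a_n x^(n-2).
Substitute into P(x) y'' + Q(x) y' + R(x) y = 0 with P(x) = 1, Q(x) = -x - 2, R(x) = 2x + 3, and match powers of x.
Initial conditions: a_0 = -1, a_1 = 0.
Setting the coefficient of each power of x to zero and solving order by order (substituting the coefficients already found):
  x^0: 2 a_2 - 2 a_1 + 3 a_0 = 0  ->  2 a_2 = 2 a_1 - 3 a_0 = 3  ->  a_2 = 3/2
  x^1: 6 a_3 - 4 a_2 + 2 a_1 + 2 a_0 = 0  ->  6 a_3 = 4 a_2 - 2 a_1 - 2 a_0 = 8  ->  a_3 = 4/3
  x^2: 12 a_4 - 6 a_3 + a_2 + 2 a_1 = 0  ->  12 a_4 = 6 a_3 - a_2 - 2 a_1 = 13/2  ->  a_4 = 13/24
  x^3: 20 a_5 - 8 a_4 + 2 a_2 = 0  ->  20 a_5 = 8 a_4 - 2 a_2 = 4/3  ->  a_5 = 1/15
  x^4: 30 a_6 - 10 a_5 - a_4 + 2 a_3 = 0  ->  30 a_6 = 10 a_5 + a_4 - 2 a_3 = -35/24  ->  a_6 = -7/144
Truncated series: y(x) = -1 + (3/2) x^2 + (4/3) x^3 + (13/24) x^4 + (1/15) x^5 - (7/144) x^6 + O(x^7).

a_0 = -1; a_1 = 0; a_2 = 3/2; a_3 = 4/3; a_4 = 13/24; a_5 = 1/15; a_6 = -7/144


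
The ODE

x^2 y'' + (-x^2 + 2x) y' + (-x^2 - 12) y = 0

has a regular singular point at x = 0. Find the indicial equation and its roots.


Divide by x^2 to reach normal form y'' + P_1(x) y' + P_2(x) y = 0 with P_1(x) = -1 + 2/x and P_2(x) = -1 - 12/x^2.
x = 0 is a singular point because the y'-coefficient -1 + 2/x has a pole at x = 0 and the y-coefficient -1 - 12/x^2 has a pole at x = 0.
It is a regular singular point because x P_1(x) = p(x) = 2 - x and x^2 P_2(x) = q(x) = -x^2 - 12 are polynomials, hence analytic at x = 0.
p(0) = 2,  q(0) = -12.
Indicial equation: r(r-1) + p(0) r + q(0) = 0, i.e. r^2 + (p(0) - 1) r + q(0) = 0, i.e. r^2 + 1 r - 12 = 0.
Discriminant: (1)^2 - 4(-12) = 49, so r = (-1 ± 7)/2.
Solving: r_1 = 3, r_2 = -4.

indicial: r^2 + 1 r - 12 = 0; roots r_1 = 3, r_2 = -4


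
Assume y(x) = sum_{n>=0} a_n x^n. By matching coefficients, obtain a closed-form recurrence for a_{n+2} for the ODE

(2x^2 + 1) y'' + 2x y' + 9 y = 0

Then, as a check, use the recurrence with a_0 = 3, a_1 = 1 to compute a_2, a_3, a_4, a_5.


Substitute y = sum_n a_n x^n.
(1 + 2 x^2) y'' contributes (n+2)(n+1) a_{n+2} + 2 n(n-1) a_n at x^n.
2 x y'(x) contributes 2 n a_n at x^n.
9 y(x) contributes 9 a_n at x^n.
Matching x^n: (n+2)(n+1) a_{n+2} + (2 n(n-1) + 2 n + 9) a_n = 0.
Thus a_{n+2} = (-2 n(n-1) - 2 n - 9) / ((n+1)(n+2)) * a_n.

Check with a_0 = 3, a_1 = 1 (apply the recurrence for n = 0, 1, 2, 3): a_0 = 3, a_1 = 1, a_2 = -27/2, a_3 = -11/6, a_4 = 153/8, a_5 = 99/40.

a_(n+2) = (-2 n(n-1) - 2 n - 9) / ((n+1)(n+2)) * a_n; check: a_0 = 3, a_1 = 1, a_2 = -27/2, a_3 = -11/6, a_4 = 153/8, a_5 = 99/40


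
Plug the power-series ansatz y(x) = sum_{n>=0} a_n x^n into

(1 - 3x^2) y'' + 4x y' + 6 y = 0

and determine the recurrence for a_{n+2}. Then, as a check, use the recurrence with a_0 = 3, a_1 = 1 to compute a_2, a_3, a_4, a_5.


Substitute y = sum_n a_n x^n.
(1 - 3 x^2) y'' contributes (n+2)(n+1) a_{n+2} - 3 n(n-1) a_n at x^n.
4 x y'(x) contributes 4 n a_n at x^n.
6 y(x) contributes 6 a_n at x^n.
Matching x^n: (n+2)(n+1) a_{n+2} + (-3 n(n-1) + 4 n + 6) a_n = 0.
Thus a_{n+2} = (3 n(n-1) - 4 n - 6) / ((n+1)(n+2)) * a_n.

Check with a_0 = 3, a_1 = 1 (apply the recurrence for n = 0, 1, 2, 3): a_0 = 3, a_1 = 1, a_2 = -9, a_3 = -5/3, a_4 = 6, a_5 = 0.

a_(n+2) = (3 n(n-1) - 4 n - 6) / ((n+1)(n+2)) * a_n; check: a_0 = 3, a_1 = 1, a_2 = -9, a_3 = -5/3, a_4 = 6, a_5 = 0


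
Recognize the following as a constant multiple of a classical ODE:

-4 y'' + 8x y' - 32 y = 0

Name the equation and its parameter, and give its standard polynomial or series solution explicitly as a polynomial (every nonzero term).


All three coefficients share the factor -4; dividing through by -4 gives  y'' - 2x y' + 8 y = 0.
This matches the Hermite equation y'' - 2x y' + 2n y = 0 with 2n = 8, so n = 4; the polynomial solution is H_4(x).
With y = sum_k a_k x^k, matching x^k gives (k+2)(k+1) a_{k+2} = 2(k - n) a_k = 2(k - 4) a_k. The right side vanishes at k = 4, so the series with the parity of 4 terminates at degree 4.
Standard normalization: leading coefficient of H_n is 2^n, so a_4 = 2^4 = 16. Work downward with a_k = (k+1)(k+2) a_{k+2} / (2(k - n)):
  a_2 = (3)(4)(16) / (2(2 - 4)) = 192/(-4) = -48
  a_0 = (1)(2)(-48) / (2(0 - 4)) = -96/(-8) = 12
Hence H_4(x) = 16 x^4 - 48 x^2 + 12.

H_4(x); series = 16 x^4 - 48 x^2 + 12


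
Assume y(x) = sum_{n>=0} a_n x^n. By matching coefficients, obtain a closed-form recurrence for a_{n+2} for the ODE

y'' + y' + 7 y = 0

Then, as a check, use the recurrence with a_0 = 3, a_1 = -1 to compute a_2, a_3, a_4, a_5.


Substitute y = sum_n a_n x^n.
y''(x) has coefficient (n+2)(n+1) a_{n+2} at x^n;
y'(x) has coefficient (n+1) a_{n+1} at x^n;
7 y(x) has coefficient 7 a_n at x^n.
Matching x^n: (n+2)(n+1) a_{n+2} + (n+1) a_{n+1} + 7 a_n = 0.
Thus a_{n+2} = [-(n+1) a_{n+1} - 7 a_n] / ((n+1)(n+2)).

Check with a_0 = 3, a_1 = -1 (apply the recurrence for n = 0, 1, 2, 3): a_0 = 3, a_1 = -1, a_2 = -10, a_3 = 9/2, a_4 = 113/24, a_5 = -151/60.

a_(n+2) = [-(n+1) a_(n+1) - 7 a_n] / ((n+1)(n+2)); check: a_0 = 3, a_1 = -1, a_2 = -10, a_3 = 9/2, a_4 = 113/24, a_5 = -151/60


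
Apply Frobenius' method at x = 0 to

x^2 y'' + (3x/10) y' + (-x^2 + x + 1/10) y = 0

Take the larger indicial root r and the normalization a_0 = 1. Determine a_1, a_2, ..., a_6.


Write in Frobenius form y'' + (p(x)/x) y' + (q(x)/x^2) y = 0:
  p(x) = 3/10,  q(x) = -x^2 + x + 1/10.
Indicial equation: r(r-1) + (3/10) r + (1/10) = 0 -> roots r_1 = 1/2, r_2 = 1/5.
Take r = r_1 = 1/2. Let y(x) = x^r sum_{n>=0} a_n x^n with a_0 = 1.
Substitute y = x^r sum a_n x^n and match x^{r+n}. The recurrence is
  D(n) a_n + 1 a_{n-1} - 1 a_{n-2} = 0,  where D(n) = (r+n)(r+n-1) + (3/10)(r+n) + (1/10).
  a_n = [-1 a_{n-1} + 1 a_{n-2}] / D(n).
Since the indicial polynomial factors as (r - r_1)(r - r_2), D(n) = (r_1 + n - r_1)(r_1 + n - r_2) = n(n + 3/10).
Evaluating step by step (a_0 = 1):
  n = 1: D(1) = 1(1 + 3/10) = 13/10; numerator = -1(1) = -1; a_1 = (-1)/(13/10) = -10/13
  n = 2: D(2) = 2(2 + 3/10) = 23/5; numerator = -1(-10/13) + 1(1) = 23/13; a_2 = (23/13)/(23/5) = 5/13
  n = 3: D(3) = 3(3 + 3/10) = 99/10; numerator = -1(5/13) + 1(-10/13) = -15/13; a_3 = (-15/13)/(99/10) = -50/429
  n = 4: D(4) = 4(4 + 3/10) = 86/5; numerator = -1(-50/429) + 1(5/13) = 215/429; a_4 = (215/429)/(86/5) = 25/858
  n = 5: D(5) = 5(5 + 3/10) = 53/2; numerator = -1(25/858) + 1(-50/429) = -125/858; a_5 = (-125/858)/(53/2) = -125/22737
  n = 6: D(6) = 6(6 + 3/10) = 189/5; numerator = -1(-125/22737) + 1(25/858) = 525/15158; a_6 = (525/15158)/(189/5) = 125/136422

r = 1/2; a_0 = 1; a_1 = -10/13; a_2 = 5/13; a_3 = -50/429; a_4 = 25/858; a_5 = -125/22737; a_6 = 125/136422


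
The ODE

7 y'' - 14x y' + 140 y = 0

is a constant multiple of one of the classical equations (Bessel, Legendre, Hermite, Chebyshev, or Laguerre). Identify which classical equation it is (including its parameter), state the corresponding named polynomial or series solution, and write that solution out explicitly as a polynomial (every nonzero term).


All three coefficients share the factor 7; dividing through by 7 gives  y'' - 2x y' + 20 y = 0.
This matches the Hermite equation y'' - 2x y' + 2n y = 0 with 2n = 20, so n = 10; the polynomial solution is H_10(x).
With y = sum_k a_k x^k, matching x^k gives (k+2)(k+1) a_{k+2} = 2(k - n) a_k = 2(k - 10) a_k. The right side vanishes at k = 10, so the series with the parity of 10 terminates at degree 10.
Standard normalization: leading coefficient of H_n is 2^n, so a_10 = 2^10 = 1024. Work downward with a_k = (k+1)(k+2) a_{k+2} / (2(k - n)):
  a_8 = (9)(10)(1024) / (2(8 - 10)) = 92160/(-4) = -23040
  a_6 = (7)(8)(-23040) / (2(6 - 10)) = -1290240/(-8) = 161280
  a_4 = (5)(6)(161280) / (2(4 - 10)) = 4838400/(-12) = -403200
  a_2 = (3)(4)(-403200) / (2(2 - 10)) = -4838400/(-16) = 302400
  a_0 = (1)(2)(302400) / (2(0 - 10)) = 604800/(-20) = -30240
Hence H_10(x) = 1024 x^10 - 23040 x^8 + 161280 x^6 - 403200 x^4 + 302400 x^2 - 30240.

H_10(x); series = 1024 x^10 - 23040 x^8 + 161280 x^6 - 403200 x^4 + 302400 x^2 - 30240


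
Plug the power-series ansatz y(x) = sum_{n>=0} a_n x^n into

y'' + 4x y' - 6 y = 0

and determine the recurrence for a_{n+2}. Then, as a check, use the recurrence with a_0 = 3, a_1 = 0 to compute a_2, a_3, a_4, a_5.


Substitute y = sum_n a_n x^n.
y''(x) has coefficient (n+2)(n+1) a_{n+2} at x^n;
4 x y'(x) has coefficient 4 n a_n at x^n (shift);
-6 y(x) has coefficient -6 a_n at x^n.
Matching x^n: (n+2)(n+1) a_{n+2} + (4n - 6) a_n = 0.
Thus a_{n+2} = (-4n + 6) / ((n+1)(n+2)) * a_n.

Check with a_0 = 3, a_1 = 0 (apply the recurrence for n = 0, 1, 2, 3): a_0 = 3, a_1 = 0, a_2 = 9, a_3 = 0, a_4 = -3/2, a_5 = 0.

a_(n+2) = (-4n + 6) / ((n+1)(n+2)) * a_n; check: a_0 = 3, a_1 = 0, a_2 = 9, a_3 = 0, a_4 = -3/2, a_5 = 0


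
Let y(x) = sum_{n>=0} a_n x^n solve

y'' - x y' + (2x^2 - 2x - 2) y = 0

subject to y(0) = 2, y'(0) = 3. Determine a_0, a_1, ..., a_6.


Ansatz: y(x) = sum_{n>=0} a_n x^n, so y'(x) = sum_{n>=1} n a_n x^(n-1) and y''(x) = sum_{n>=2} n(n-1) a_n x^(n-2).
Substitute into P(x) y'' + Q(x) y' + R(x) y = 0 with P(x) = 1, Q(x) = -x, R(x) = 2x^2 - 2x - 2, and match powers of x.
Initial conditions: a_0 = 2, a_1 = 3.
Setting the coefficient of each power of x to zero and solving order by order (substituting the coefficients already found):
  x^0: 2 a_2 - 2 a_0 = 0  ->  2 a_2 = 2 a_0 = 4  ->  a_2 = 2
  x^1: 6 a_3 - 3 a_1 - 2 a_0 = 0  ->  6 a_3 = 3 a_1 + 2 a_0 = 13  ->  a_3 = 13/6
  x^2: 12 a_4 - 4 a_2 - 2 a_1 + 2 a_0 = 0  ->  12 a_4 = 4 a_2 + 2 a_1 - 2 a_0 = 10  ->  a_4 = 5/6
  x^3: 20 a_5 - 5 a_3 - 2 a_2 + 2 a_1 = 0  ->  20 a_5 = 5 a_3 + 2 a_2 - 2 a_1 = 53/6  ->  a_5 = 53/120
  x^4: 30 a_6 - 6 a_4 - 2 a_3 + 2 a_2 = 0  ->  30 a_6 = 6 a_4 + 2 a_3 - 2 a_2 = 16/3  ->  a_6 = 8/45
Truncated series: y(x) = 2 + 3 x + 2 x^2 + (13/6) x^3 + (5/6) x^4 + (53/120) x^5 + (8/45) x^6 + O(x^7).

a_0 = 2; a_1 = 3; a_2 = 2; a_3 = 13/6; a_4 = 5/6; a_5 = 53/120; a_6 = 8/45


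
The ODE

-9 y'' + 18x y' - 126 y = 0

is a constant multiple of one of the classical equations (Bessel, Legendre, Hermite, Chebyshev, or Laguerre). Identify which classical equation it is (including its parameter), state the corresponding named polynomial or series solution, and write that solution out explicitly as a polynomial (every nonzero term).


All three coefficients share the factor -9; dividing through by -9 gives  y'' - 2x y' + 14 y = 0.
This matches the Hermite equation y'' - 2x y' + 2n y = 0 with 2n = 14, so n = 7; the polynomial solution is H_7(x).
With y = sum_k a_k x^k, matching x^k gives (k+2)(k+1) a_{k+2} = 2(k - n) a_k = 2(k - 7) a_k. The right side vanishes at k = 7, so the series with the parity of 7 terminates at degree 7.
Standard normalization: leading coefficient of H_n is 2^n, so a_7 = 2^7 = 128. Work downward with a_k = (k+1)(k+2) a_{k+2} / (2(k - n)):
  a_5 = (6)(7)(128) / (2(5 - 7)) = 5376/(-4) = -1344
  a_3 = (4)(5)(-1344) / (2(3 - 7)) = -26880/(-8) = 3360
  a_1 = (2)(3)(3360) / (2(1 - 7)) = 20160/(-12) = -1680
Hence H_7(x) = 128 x^7 - 1344 x^5 + 3360 x^3 - 1680 x.

H_7(x); series = 128 x^7 - 1344 x^5 + 3360 x^3 - 1680 x


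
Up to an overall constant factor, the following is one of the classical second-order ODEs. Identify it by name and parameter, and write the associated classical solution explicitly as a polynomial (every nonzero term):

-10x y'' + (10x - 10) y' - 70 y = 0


All three coefficients share the factor -10; dividing through by -10 gives  x y'' + (1 - x) y' + 7 y = 0.
This matches the Laguerre equation x y'' + (1 - x) y' + n y = 0 with n = 7; the polynomial solution is L_7(x).
With y = sum_k a_k x^k, matching x^k gives (k+1)k a_{k+1} + (k+1) a_{k+1} - k a_k + n a_k = 0, i.e. (k+1)^2 a_{k+1} = (k - n) a_k = (k - 7) a_k. The right side vanishes at k = 7, so the series terminates at degree 7.
Standard normalization L_n(0) = 1 gives a_0 = 1. Work upward with a_{k+1} = (k - 7) a_k / (k+1)^2:
  a_1 = (0 - 7)(1) / 1^2 = -7/1 = -7
  a_2 = (1 - 7)(-7) / 2^2 = 42/4 = 21/2
  a_3 = (2 - 7)(21/2) / 3^2 = (-105/2)/9 = -35/6
  a_4 = (3 - 7)(-35/6) / 4^2 = (70/3)/16 = 35/24
  a_5 = (4 - 7)(35/24) / 5^2 = (-35/8)/25 = -7/40
  a_6 = (5 - 7)(-7/40) / 6^2 = (7/20)/36 = 7/720
  a_7 = (6 - 7)(7/720) / 7^2 = (-7/720)/49 = -1/5040
Hence L_7(x) = -x^7/5040 + 7 x^6/720 - 7 x^5/40 + 35 x^4/24 - 35 x^3/6 + 21 x^2/2 - 7 x + 1.

L_7(x); series = -x^7/5040 + 7 x^6/720 - 7 x^5/40 + 35 x^4/24 - 35 x^3/6 + 21 x^2/2 - 7 x + 1
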